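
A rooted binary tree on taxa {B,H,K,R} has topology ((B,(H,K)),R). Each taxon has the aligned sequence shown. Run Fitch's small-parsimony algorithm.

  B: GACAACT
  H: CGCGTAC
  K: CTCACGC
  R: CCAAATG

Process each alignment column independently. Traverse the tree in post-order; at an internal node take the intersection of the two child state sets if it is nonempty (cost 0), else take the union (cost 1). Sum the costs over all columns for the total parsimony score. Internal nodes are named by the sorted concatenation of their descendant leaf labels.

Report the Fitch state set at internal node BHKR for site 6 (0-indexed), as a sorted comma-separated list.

C,G,T

site 0, node HK: H={C} ∩ K={C} → {C} (+0)
site 0, node BHK: B={G} ∪ HK={C} → {C,G} (+1)
site 0, node BHKR: BHK={C,G} ∩ R={C} → {C} (+0)
site 1, node HK: H={G} ∪ K={T} → {G,T} (+1)
site 1, node BHK: B={A} ∪ HK={G,T} → {A,G,T} (+1)
site 1, node BHKR: BHK={A,G,T} ∪ R={C} → {A,C,G,T} (+1)
site 2, node HK: H={C} ∩ K={C} → {C} (+0)
site 2, node BHK: B={C} ∩ HK={C} → {C} (+0)
site 2, node BHKR: BHK={C} ∪ R={A} → {A,C} (+1)
site 3, node HK: H={G} ∪ K={A} → {A,G} (+1)
site 3, node BHK: B={A} ∩ HK={A,G} → {A} (+0)
site 3, node BHKR: BHK={A} ∩ R={A} → {A} (+0)
site 4, node HK: H={T} ∪ K={C} → {C,T} (+1)
site 4, node BHK: B={A} ∪ HK={C,T} → {A,C,T} (+1)
site 4, node BHKR: BHK={A,C,T} ∩ R={A} → {A} (+0)
site 5, node HK: H={A} ∪ K={G} → {A,G} (+1)
site 5, node BHK: B={C} ∪ HK={A,G} → {A,C,G} (+1)
site 5, node BHKR: BHK={A,C,G} ∪ R={T} → {A,C,G,T} (+1)
site 6, node HK: H={C} ∩ K={C} → {C} (+0)
site 6, node BHK: B={T} ∪ HK={C} → {C,T} (+1)
site 6, node BHKR: BHK={C,T} ∪ R={G} → {C,G,T} (+1)
per-site changes: [1, 3, 1, 1, 2, 3, 2]; total = 13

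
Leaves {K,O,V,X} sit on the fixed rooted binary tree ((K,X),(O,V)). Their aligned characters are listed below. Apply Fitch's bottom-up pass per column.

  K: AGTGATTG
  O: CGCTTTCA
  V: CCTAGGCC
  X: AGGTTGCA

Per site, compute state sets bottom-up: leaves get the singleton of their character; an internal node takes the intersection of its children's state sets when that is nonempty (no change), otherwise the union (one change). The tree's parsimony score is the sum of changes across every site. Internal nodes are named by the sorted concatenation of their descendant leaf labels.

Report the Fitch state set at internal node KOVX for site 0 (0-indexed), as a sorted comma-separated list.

A,C

KX@0: {A} ∩ {A} = {A} (intersection, +0)
OV@0: {C} ∩ {C} = {C} (intersection, +0)
KOVX@0: {A} ∪ {C} = {A,C} (union, +1)
KX@1: {G} ∩ {G} = {G} (intersection, +0)
OV@1: {G} ∪ {C} = {C,G} (union, +1)
KOVX@1: {G} ∩ {C,G} = {G} (intersection, +0)
KX@2: {T} ∪ {G} = {G,T} (union, +1)
OV@2: {C} ∪ {T} = {C,T} (union, +1)
KOVX@2: {G,T} ∩ {C,T} = {T} (intersection, +0)
KX@3: {G} ∪ {T} = {G,T} (union, +1)
OV@3: {T} ∪ {A} = {A,T} (union, +1)
KOVX@3: {G,T} ∩ {A,T} = {T} (intersection, +0)
KX@4: {A} ∪ {T} = {A,T} (union, +1)
OV@4: {T} ∪ {G} = {G,T} (union, +1)
KOVX@4: {A,T} ∩ {G,T} = {T} (intersection, +0)
KX@5: {T} ∪ {G} = {G,T} (union, +1)
OV@5: {T} ∪ {G} = {G,T} (union, +1)
KOVX@5: {G,T} ∩ {G,T} = {G,T} (intersection, +0)
KX@6: {T} ∪ {C} = {C,T} (union, +1)
OV@6: {C} ∩ {C} = {C} (intersection, +0)
KOVX@6: {C,T} ∩ {C} = {C} (intersection, +0)
KX@7: {G} ∪ {A} = {A,G} (union, +1)
OV@7: {A} ∪ {C} = {A,C} (union, +1)
KOVX@7: {A,G} ∩ {A,C} = {A} (intersection, +0)
per-site changes: [1, 1, 2, 2, 2, 2, 1, 2]; total = 13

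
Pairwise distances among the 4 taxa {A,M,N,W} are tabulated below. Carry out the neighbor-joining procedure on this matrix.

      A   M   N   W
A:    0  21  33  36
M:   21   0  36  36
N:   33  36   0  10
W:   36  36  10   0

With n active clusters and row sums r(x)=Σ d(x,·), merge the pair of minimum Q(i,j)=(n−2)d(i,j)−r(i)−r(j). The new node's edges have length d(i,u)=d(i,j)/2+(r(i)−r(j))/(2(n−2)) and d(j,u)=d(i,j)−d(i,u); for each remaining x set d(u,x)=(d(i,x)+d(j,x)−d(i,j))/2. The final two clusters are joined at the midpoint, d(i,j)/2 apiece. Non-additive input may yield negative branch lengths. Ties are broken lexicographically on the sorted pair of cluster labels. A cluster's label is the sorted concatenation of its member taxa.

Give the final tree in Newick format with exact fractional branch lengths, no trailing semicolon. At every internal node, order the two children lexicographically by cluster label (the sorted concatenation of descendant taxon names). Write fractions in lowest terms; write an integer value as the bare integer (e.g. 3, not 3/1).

step 1: merge (A,M) at d=21, Q=-141; branch lengths A→39/4, M→45/4; new cluster AM
  updated: d(AM,N)=24, d(AM,W)=51/2
step 2: merge (AM,N) at d=24, Q=-119/2; branch lengths AM→79/4, N→17/4; new cluster AMN
  updated: d(AMN,W)=23/4
step 3: merge (AMN,W) at d=23/4; branch lengths AMN→23/8, W→23/8; new cluster AMNW
final tree: (((A:39/4,M:45/4):79/4,N:17/4):23/8,W:23/8)
total length: 203/4

(((A:39/4,M:45/4):79/4,N:17/4):23/8,W:23/8)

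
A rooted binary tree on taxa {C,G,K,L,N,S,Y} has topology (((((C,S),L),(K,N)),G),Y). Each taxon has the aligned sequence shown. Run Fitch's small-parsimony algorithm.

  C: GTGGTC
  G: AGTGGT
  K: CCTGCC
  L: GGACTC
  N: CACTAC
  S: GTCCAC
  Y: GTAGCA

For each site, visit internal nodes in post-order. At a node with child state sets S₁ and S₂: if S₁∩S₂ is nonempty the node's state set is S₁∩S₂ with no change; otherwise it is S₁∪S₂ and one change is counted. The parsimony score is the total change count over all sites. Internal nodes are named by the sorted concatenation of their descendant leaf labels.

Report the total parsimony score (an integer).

CS@0: {G} ∩ {G} = {G} (intersection, +0)
CLS@0: {G} ∩ {G} = {G} (intersection, +0)
KN@0: {C} ∩ {C} = {C} (intersection, +0)
CKLNS@0: {G} ∪ {C} = {C,G} (union, +1)
CGKLNS@0: {C,G} ∪ {A} = {A,C,G} (union, +1)
CGKLNSY@0: {A,C,G} ∩ {G} = {G} (intersection, +0)
CS@1: {T} ∩ {T} = {T} (intersection, +0)
CLS@1: {T} ∪ {G} = {G,T} (union, +1)
KN@1: {C} ∪ {A} = {A,C} (union, +1)
CKLNS@1: {G,T} ∪ {A,C} = {A,C,G,T} (union, +1)
CGKLNS@1: {A,C,G,T} ∩ {G} = {G} (intersection, +0)
CGKLNSY@1: {G} ∪ {T} = {G,T} (union, +1)
CS@2: {G} ∪ {C} = {C,G} (union, +1)
CLS@2: {C,G} ∪ {A} = {A,C,G} (union, +1)
KN@2: {T} ∪ {C} = {C,T} (union, +1)
CKLNS@2: {A,C,G} ∩ {C,T} = {C} (intersection, +0)
CGKLNS@2: {C} ∪ {T} = {C,T} (union, +1)
CGKLNSY@2: {C,T} ∪ {A} = {A,C,T} (union, +1)
CS@3: {G} ∪ {C} = {C,G} (union, +1)
CLS@3: {C,G} ∩ {C} = {C} (intersection, +0)
KN@3: {G} ∪ {T} = {G,T} (union, +1)
CKLNS@3: {C} ∪ {G,T} = {C,G,T} (union, +1)
CGKLNS@3: {C,G,T} ∩ {G} = {G} (intersection, +0)
CGKLNSY@3: {G} ∩ {G} = {G} (intersection, +0)
CS@4: {T} ∪ {A} = {A,T} (union, +1)
CLS@4: {A,T} ∩ {T} = {T} (intersection, +0)
KN@4: {C} ∪ {A} = {A,C} (union, +1)
CKLNS@4: {T} ∪ {A,C} = {A,C,T} (union, +1)
CGKLNS@4: {A,C,T} ∪ {G} = {A,C,G,T} (union, +1)
CGKLNSY@4: {A,C,G,T} ∩ {C} = {C} (intersection, +0)
CS@5: {C} ∩ {C} = {C} (intersection, +0)
CLS@5: {C} ∩ {C} = {C} (intersection, +0)
KN@5: {C} ∩ {C} = {C} (intersection, +0)
CKLNS@5: {C} ∩ {C} = {C} (intersection, +0)
CGKLNS@5: {C} ∪ {T} = {C,T} (union, +1)
CGKLNSY@5: {C,T} ∪ {A} = {A,C,T} (union, +1)
per-site changes: [2, 4, 5, 3, 4, 2]; total = 20

20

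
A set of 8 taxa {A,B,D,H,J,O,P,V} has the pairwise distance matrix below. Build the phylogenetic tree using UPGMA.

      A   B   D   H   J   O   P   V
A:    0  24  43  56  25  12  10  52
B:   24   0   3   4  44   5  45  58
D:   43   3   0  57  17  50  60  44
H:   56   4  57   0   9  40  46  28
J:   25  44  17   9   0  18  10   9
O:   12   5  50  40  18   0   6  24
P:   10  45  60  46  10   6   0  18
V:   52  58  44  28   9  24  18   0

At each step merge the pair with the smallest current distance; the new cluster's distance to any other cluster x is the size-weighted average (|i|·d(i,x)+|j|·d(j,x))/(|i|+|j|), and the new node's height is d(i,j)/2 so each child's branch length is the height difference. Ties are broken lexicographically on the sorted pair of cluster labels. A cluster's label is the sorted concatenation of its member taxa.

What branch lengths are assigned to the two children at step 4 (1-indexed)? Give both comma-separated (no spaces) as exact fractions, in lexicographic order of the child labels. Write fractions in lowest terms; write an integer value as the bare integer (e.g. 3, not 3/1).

step 1: merge (B,D) at d=3; branch lengths B→3/2, D→3/2; new cluster BD
  updated: d(A,BD)=67/2, d(BD,H)=61/2, d(BD,J)=61/2, d(BD,O)=55/2, d(BD,P)=105/2, d(BD,V)=51
step 2: merge (O,P) at d=6; branch lengths O→3, P→3; new cluster OP
  updated: d(A,OP)=11, d(BD,OP)=40, d(H,OP)=43, d(J,OP)=14, d(OP,V)=21
step 3: merge (H,J) at d=9; branch lengths H→9/2, J→9/2; new cluster HJ
  updated: d(A,HJ)=81/2, d(BD,HJ)=61/2, d(HJ,OP)=57/2, d(HJ,V)=37/2
step 4: merge (A,OP) at d=11; branch lengths A→11/2, OP→5/2; new cluster AOP
  updated: d(AOP,BD)=227/6, d(AOP,HJ)=65/2, d(AOP,V)=94/3
step 5: merge (HJ,V) at d=37/2; branch lengths HJ→19/4, V→37/4; new cluster HJV
  updated: d(AOP,HJV)=289/9, d(BD,HJV)=112/3
step 6: merge (AOP,HJV) at d=289/9; branch lengths AOP→95/9, HJV→245/36; new cluster AHJOPV
  updated: d(AHJOPV,BD)=451/12
step 7: merge (AHJOPV,BD) at d=451/12; branch lengths AHJOPV→197/72, BD→415/24; new cluster ABDHJOPV
final tree: (((A:11/2,(O:3,P:3):5/2):95/9,((H:9/2,J:9/2):19/4,V:37/4):245/36):197/72,(B:3/2,D:3/2):415/24)
total length: 1393/18

11/2,5/2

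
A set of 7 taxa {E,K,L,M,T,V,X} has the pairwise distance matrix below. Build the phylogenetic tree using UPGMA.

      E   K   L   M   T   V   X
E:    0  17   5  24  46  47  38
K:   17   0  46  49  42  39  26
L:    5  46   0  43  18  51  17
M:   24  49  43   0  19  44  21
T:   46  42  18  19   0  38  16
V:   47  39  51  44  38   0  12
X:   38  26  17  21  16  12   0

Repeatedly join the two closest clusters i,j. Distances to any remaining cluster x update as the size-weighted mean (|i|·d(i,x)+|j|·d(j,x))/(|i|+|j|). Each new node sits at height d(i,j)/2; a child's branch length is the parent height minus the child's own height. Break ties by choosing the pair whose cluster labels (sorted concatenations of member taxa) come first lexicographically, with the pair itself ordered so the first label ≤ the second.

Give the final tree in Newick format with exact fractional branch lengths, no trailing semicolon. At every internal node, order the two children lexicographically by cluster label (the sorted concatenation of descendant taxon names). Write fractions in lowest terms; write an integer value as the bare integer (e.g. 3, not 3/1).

step 1: merge (E,L) at d=5; branch lengths E→5/2, L→5/2; new cluster EL
  updated: d(EL,K)=63/2, d(EL,M)=67/2, d(EL,T)=32, d(EL,V)=49, d(EL,X)=55/2
step 2: merge (V,X) at d=12; branch lengths V→6, X→6; new cluster VX
  updated: d(EL,VX)=153/4, d(K,VX)=65/2, d(M,VX)=65/2, d(T,VX)=27
step 3: merge (M,T) at d=19; branch lengths M→19/2, T→19/2; new cluster MT
  updated: d(EL,MT)=131/4, d(K,MT)=91/2, d(MT,VX)=119/4
step 4: merge (MT,VX) at d=119/4; branch lengths MT→43/8, VX→71/8; new cluster MTVX
  updated: d(EL,MTVX)=71/2, d(K,MTVX)=39
step 5: merge (EL,K) at d=63/2; branch lengths EL→53/4, K→63/4; new cluster EKL
  updated: d(EKL,MTVX)=110/3
step 6: merge (EKL,MTVX) at d=110/3; branch lengths EKL→31/12, MTVX→83/24; new cluster EKLMTVX
final tree: (((E:5/2,L:5/2):53/4,K:63/4):31/12,((M:19/2,T:19/2):43/8,(V:6,X:6):71/8):83/24)
total length: 2047/24

(((E:5/2,L:5/2):53/4,K:63/4):31/12,((M:19/2,T:19/2):43/8,(V:6,X:6):71/8):83/24)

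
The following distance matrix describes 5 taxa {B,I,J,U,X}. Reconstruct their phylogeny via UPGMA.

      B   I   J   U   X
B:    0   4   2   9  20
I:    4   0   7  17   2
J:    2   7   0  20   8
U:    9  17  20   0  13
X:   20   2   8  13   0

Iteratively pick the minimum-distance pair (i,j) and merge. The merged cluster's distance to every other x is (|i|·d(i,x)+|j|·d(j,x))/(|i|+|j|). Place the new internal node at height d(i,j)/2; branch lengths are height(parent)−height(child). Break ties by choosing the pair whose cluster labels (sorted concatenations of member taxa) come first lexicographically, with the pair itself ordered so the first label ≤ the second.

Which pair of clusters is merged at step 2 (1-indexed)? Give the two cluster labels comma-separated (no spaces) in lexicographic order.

step 1: merge (B,J) at d=2; branch lengths B→1, J→1; new cluster BJ
  updated: d(BJ,I)=11/2, d(BJ,U)=29/2, d(BJ,X)=14
step 2: merge (I,X) at d=2; branch lengths I→1, X→1; new cluster IX
  updated: d(BJ,IX)=39/4, d(IX,U)=15
step 3: merge (BJ,IX) at d=39/4; branch lengths BJ→31/8, IX→31/8; new cluster BIJX
  updated: d(BIJX,U)=59/4
step 4: merge (BIJX,U) at d=59/4; branch lengths BIJX→5/2, U→59/8; new cluster BIJUX
final tree: (((B:1,J:1):31/8,(I:1,X:1):31/8):5/2,U:59/8)
total length: 173/8

I,X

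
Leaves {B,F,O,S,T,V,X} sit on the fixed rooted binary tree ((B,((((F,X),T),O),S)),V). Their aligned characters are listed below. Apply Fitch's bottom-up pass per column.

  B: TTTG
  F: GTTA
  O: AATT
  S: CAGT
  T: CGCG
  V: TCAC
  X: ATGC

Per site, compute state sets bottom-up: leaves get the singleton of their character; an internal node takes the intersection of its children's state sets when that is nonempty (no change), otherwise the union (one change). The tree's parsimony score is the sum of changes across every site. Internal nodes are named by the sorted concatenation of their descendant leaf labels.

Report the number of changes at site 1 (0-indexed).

4

[col 0] FX: children F:{G}, X:{A} ∪→ {A,G}; cost 1
[col 0] FTX: children FX:{A,G}, T:{C} ∪→ {A,C,G}; cost 1
[col 0] FOTX: children FTX:{A,C,G}, O:{A} ∩→ {A}; cost 0
[col 0] FOSTX: children FOTX:{A}, S:{C} ∪→ {A,C}; cost 1
[col 0] BFOSTX: children B:{T}, FOSTX:{A,C} ∪→ {A,C,T}; cost 1
[col 0] BFOSTVX: children BFOSTX:{A,C,T}, V:{T} ∩→ {T}; cost 0
[col 1] FX: children F:{T}, X:{T} ∩→ {T}; cost 0
[col 1] FTX: children FX:{T}, T:{G} ∪→ {G,T}; cost 1
[col 1] FOTX: children FTX:{G,T}, O:{A} ∪→ {A,G,T}; cost 1
[col 1] FOSTX: children FOTX:{A,G,T}, S:{A} ∩→ {A}; cost 0
[col 1] BFOSTX: children B:{T}, FOSTX:{A} ∪→ {A,T}; cost 1
[col 1] BFOSTVX: children BFOSTX:{A,T}, V:{C} ∪→ {A,C,T}; cost 1
[col 2] FX: children F:{T}, X:{G} ∪→ {G,T}; cost 1
[col 2] FTX: children FX:{G,T}, T:{C} ∪→ {C,G,T}; cost 1
[col 2] FOTX: children FTX:{C,G,T}, O:{T} ∩→ {T}; cost 0
[col 2] FOSTX: children FOTX:{T}, S:{G} ∪→ {G,T}; cost 1
[col 2] BFOSTX: children B:{T}, FOSTX:{G,T} ∩→ {T}; cost 0
[col 2] BFOSTVX: children BFOSTX:{T}, V:{A} ∪→ {A,T}; cost 1
[col 3] FX: children F:{A}, X:{C} ∪→ {A,C}; cost 1
[col 3] FTX: children FX:{A,C}, T:{G} ∪→ {A,C,G}; cost 1
[col 3] FOTX: children FTX:{A,C,G}, O:{T} ∪→ {A,C,G,T}; cost 1
[col 3] FOSTX: children FOTX:{A,C,G,T}, S:{T} ∩→ {T}; cost 0
[col 3] BFOSTX: children B:{G}, FOSTX:{T} ∪→ {G,T}; cost 1
[col 3] BFOSTVX: children BFOSTX:{G,T}, V:{C} ∪→ {C,G,T}; cost 1
per-site changes: [4, 4, 4, 5]; total = 17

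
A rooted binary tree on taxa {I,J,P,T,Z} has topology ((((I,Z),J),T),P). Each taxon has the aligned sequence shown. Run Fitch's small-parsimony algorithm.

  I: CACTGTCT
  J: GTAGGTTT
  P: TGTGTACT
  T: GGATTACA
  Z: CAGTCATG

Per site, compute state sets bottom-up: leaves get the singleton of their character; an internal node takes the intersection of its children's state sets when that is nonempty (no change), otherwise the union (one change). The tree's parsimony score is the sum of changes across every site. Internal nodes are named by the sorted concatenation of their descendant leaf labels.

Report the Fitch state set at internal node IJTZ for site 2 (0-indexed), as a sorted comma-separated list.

IZ@0: {C} ∩ {C} = {C} (intersection, +0)
IJZ@0: {C} ∪ {G} = {C,G} (union, +1)
IJTZ@0: {C,G} ∩ {G} = {G} (intersection, +0)
IJPTZ@0: {G} ∪ {T} = {G,T} (union, +1)
IZ@1: {A} ∩ {A} = {A} (intersection, +0)
IJZ@1: {A} ∪ {T} = {A,T} (union, +1)
IJTZ@1: {A,T} ∪ {G} = {A,G,T} (union, +1)
IJPTZ@1: {A,G,T} ∩ {G} = {G} (intersection, +0)
IZ@2: {C} ∪ {G} = {C,G} (union, +1)
IJZ@2: {C,G} ∪ {A} = {A,C,G} (union, +1)
IJTZ@2: {A,C,G} ∩ {A} = {A} (intersection, +0)
IJPTZ@2: {A} ∪ {T} = {A,T} (union, +1)
IZ@3: {T} ∩ {T} = {T} (intersection, +0)
IJZ@3: {T} ∪ {G} = {G,T} (union, +1)
IJTZ@3: {G,T} ∩ {T} = {T} (intersection, +0)
IJPTZ@3: {T} ∪ {G} = {G,T} (union, +1)
IZ@4: {G} ∪ {C} = {C,G} (union, +1)
IJZ@4: {C,G} ∩ {G} = {G} (intersection, +0)
IJTZ@4: {G} ∪ {T} = {G,T} (union, +1)
IJPTZ@4: {G,T} ∩ {T} = {T} (intersection, +0)
IZ@5: {T} ∪ {A} = {A,T} (union, +1)
IJZ@5: {A,T} ∩ {T} = {T} (intersection, +0)
IJTZ@5: {T} ∪ {A} = {A,T} (union, +1)
IJPTZ@5: {A,T} ∩ {A} = {A} (intersection, +0)
IZ@6: {C} ∪ {T} = {C,T} (union, +1)
IJZ@6: {C,T} ∩ {T} = {T} (intersection, +0)
IJTZ@6: {T} ∪ {C} = {C,T} (union, +1)
IJPTZ@6: {C,T} ∩ {C} = {C} (intersection, +0)
IZ@7: {T} ∪ {G} = {G,T} (union, +1)
IJZ@7: {G,T} ∩ {T} = {T} (intersection, +0)
IJTZ@7: {T} ∪ {A} = {A,T} (union, +1)
IJPTZ@7: {A,T} ∩ {T} = {T} (intersection, +0)
per-site changes: [2, 2, 3, 2, 2, 2, 2, 2]; total = 17

A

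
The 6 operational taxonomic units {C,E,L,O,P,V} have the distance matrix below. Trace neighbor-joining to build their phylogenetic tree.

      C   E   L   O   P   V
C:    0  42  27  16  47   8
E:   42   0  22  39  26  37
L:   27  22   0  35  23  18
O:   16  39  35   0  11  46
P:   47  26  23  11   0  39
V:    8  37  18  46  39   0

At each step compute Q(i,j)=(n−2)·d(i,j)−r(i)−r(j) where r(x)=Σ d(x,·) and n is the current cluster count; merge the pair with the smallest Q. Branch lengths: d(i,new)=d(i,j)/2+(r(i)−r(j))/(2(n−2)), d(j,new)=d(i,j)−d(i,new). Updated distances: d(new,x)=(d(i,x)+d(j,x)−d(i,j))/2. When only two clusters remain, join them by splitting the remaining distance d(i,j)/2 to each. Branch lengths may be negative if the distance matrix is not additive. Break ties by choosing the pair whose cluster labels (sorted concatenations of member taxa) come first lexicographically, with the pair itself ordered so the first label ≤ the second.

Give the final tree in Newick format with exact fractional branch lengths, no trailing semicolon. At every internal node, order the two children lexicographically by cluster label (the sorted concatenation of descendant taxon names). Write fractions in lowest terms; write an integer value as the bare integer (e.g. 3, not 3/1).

step 1: merge (C,V) at d=8, Q=-256; branch lengths C→3, V→5; new cluster CV
  updated: d(CV,E)=71/2, d(CV,L)=37/2, d(CV,O)=27, d(CV,P)=39
step 2: merge (O,P) at d=11, Q=-178; branch lengths O→23/3, P→10/3; new cluster OP
  updated: d(CV,OP)=55/2, d(E,OP)=27, d(L,OP)=47/2
step 3: merge (CV,L) at d=37/2, Q=-217/2; branch lengths CV→109/8, L→39/8; new cluster CLV
  updated: d(CLV,E)=39/2, d(CLV,OP)=65/4
step 4: merge (CLV,E) at d=39/2, Q=-251/4; branch lengths CLV→35/8, E→121/8; new cluster CELV
  updated: d(CELV,OP)=95/8
step 5: merge (CELV,OP) at d=95/8; branch lengths CELV→95/16, OP→95/16; new cluster CELOPV
final tree: ((((C:3,V:5):109/8,L:39/8):35/8,E:121/8):95/16,(O:23/3,P:10/3):95/16)
total length: 551/8

((((C:3,V:5):109/8,L:39/8):35/8,E:121/8):95/16,(O:23/3,P:10/3):95/16)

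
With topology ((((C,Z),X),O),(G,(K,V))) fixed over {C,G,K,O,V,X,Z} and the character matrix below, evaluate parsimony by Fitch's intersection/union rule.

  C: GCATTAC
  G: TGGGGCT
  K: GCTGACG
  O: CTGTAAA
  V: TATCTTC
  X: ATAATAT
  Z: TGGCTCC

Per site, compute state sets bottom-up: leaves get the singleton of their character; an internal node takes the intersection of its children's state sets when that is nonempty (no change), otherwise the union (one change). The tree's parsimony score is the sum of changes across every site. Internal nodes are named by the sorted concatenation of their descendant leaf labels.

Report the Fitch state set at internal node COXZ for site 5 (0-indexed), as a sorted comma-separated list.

[col 0] CZ: children C:{G}, Z:{T} ∪→ {G,T}; cost 1
[col 0] CXZ: children CZ:{G,T}, X:{A} ∪→ {A,G,T}; cost 1
[col 0] COXZ: children CXZ:{A,G,T}, O:{C} ∪→ {A,C,G,T}; cost 1
[col 0] KV: children K:{G}, V:{T} ∪→ {G,T}; cost 1
[col 0] GKV: children G:{T}, KV:{G,T} ∩→ {T}; cost 0
[col 0] CGKOVXZ: children COXZ:{A,C,G,T}, GKV:{T} ∩→ {T}; cost 0
[col 1] CZ: children C:{C}, Z:{G} ∪→ {C,G}; cost 1
[col 1] CXZ: children CZ:{C,G}, X:{T} ∪→ {C,G,T}; cost 1
[col 1] COXZ: children CXZ:{C,G,T}, O:{T} ∩→ {T}; cost 0
[col 1] KV: children K:{C}, V:{A} ∪→ {A,C}; cost 1
[col 1] GKV: children G:{G}, KV:{A,C} ∪→ {A,C,G}; cost 1
[col 1] CGKOVXZ: children COXZ:{T}, GKV:{A,C,G} ∪→ {A,C,G,T}; cost 1
[col 2] CZ: children C:{A}, Z:{G} ∪→ {A,G}; cost 1
[col 2] CXZ: children CZ:{A,G}, X:{A} ∩→ {A}; cost 0
[col 2] COXZ: children CXZ:{A}, O:{G} ∪→ {A,G}; cost 1
[col 2] KV: children K:{T}, V:{T} ∩→ {T}; cost 0
[col 2] GKV: children G:{G}, KV:{T} ∪→ {G,T}; cost 1
[col 2] CGKOVXZ: children COXZ:{A,G}, GKV:{G,T} ∩→ {G}; cost 0
[col 3] CZ: children C:{T}, Z:{C} ∪→ {C,T}; cost 1
[col 3] CXZ: children CZ:{C,T}, X:{A} ∪→ {A,C,T}; cost 1
[col 3] COXZ: children CXZ:{A,C,T}, O:{T} ∩→ {T}; cost 0
[col 3] KV: children K:{G}, V:{C} ∪→ {C,G}; cost 1
[col 3] GKV: children G:{G}, KV:{C,G} ∩→ {G}; cost 0
[col 3] CGKOVXZ: children COXZ:{T}, GKV:{G} ∪→ {G,T}; cost 1
[col 4] CZ: children C:{T}, Z:{T} ∩→ {T}; cost 0
[col 4] CXZ: children CZ:{T}, X:{T} ∩→ {T}; cost 0
[col 4] COXZ: children CXZ:{T}, O:{A} ∪→ {A,T}; cost 1
[col 4] KV: children K:{A}, V:{T} ∪→ {A,T}; cost 1
[col 4] GKV: children G:{G}, KV:{A,T} ∪→ {A,G,T}; cost 1
[col 4] CGKOVXZ: children COXZ:{A,T}, GKV:{A,G,T} ∩→ {A,T}; cost 0
[col 5] CZ: children C:{A}, Z:{C} ∪→ {A,C}; cost 1
[col 5] CXZ: children CZ:{A,C}, X:{A} ∩→ {A}; cost 0
[col 5] COXZ: children CXZ:{A}, O:{A} ∩→ {A}; cost 0
[col 5] KV: children K:{C}, V:{T} ∪→ {C,T}; cost 1
[col 5] GKV: children G:{C}, KV:{C,T} ∩→ {C}; cost 0
[col 5] CGKOVXZ: children COXZ:{A}, GKV:{C} ∪→ {A,C}; cost 1
[col 6] CZ: children C:{C}, Z:{C} ∩→ {C}; cost 0
[col 6] CXZ: children CZ:{C}, X:{T} ∪→ {C,T}; cost 1
[col 6] COXZ: children CXZ:{C,T}, O:{A} ∪→ {A,C,T}; cost 1
[col 6] KV: children K:{G}, V:{C} ∪→ {C,G}; cost 1
[col 6] GKV: children G:{T}, KV:{C,G} ∪→ {C,G,T}; cost 1
[col 6] CGKOVXZ: children COXZ:{A,C,T}, GKV:{C,G,T} ∩→ {C,T}; cost 0
per-site changes: [4, 5, 3, 4, 3, 3, 4]; total = 26

A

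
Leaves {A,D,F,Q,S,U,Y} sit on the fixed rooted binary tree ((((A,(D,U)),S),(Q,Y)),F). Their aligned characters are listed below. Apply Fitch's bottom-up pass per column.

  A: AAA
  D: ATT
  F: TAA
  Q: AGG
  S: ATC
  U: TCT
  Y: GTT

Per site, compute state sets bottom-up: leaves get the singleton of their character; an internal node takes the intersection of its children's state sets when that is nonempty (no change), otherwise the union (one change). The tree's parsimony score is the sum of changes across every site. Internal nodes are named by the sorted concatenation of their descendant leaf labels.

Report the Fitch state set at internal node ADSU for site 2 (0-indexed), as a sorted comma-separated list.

site 0, node DU: D={A} ∪ U={T} → {A,T} (+1)
site 0, node ADU: A={A} ∩ DU={A,T} → {A} (+0)
site 0, node ADSU: ADU={A} ∩ S={A} → {A} (+0)
site 0, node QY: Q={A} ∪ Y={G} → {A,G} (+1)
site 0, node ADQSUY: ADSU={A} ∩ QY={A,G} → {A} (+0)
site 0, node ADFQSUY: ADQSUY={A} ∪ F={T} → {A,T} (+1)
site 1, node DU: D={T} ∪ U={C} → {C,T} (+1)
site 1, node ADU: A={A} ∪ DU={C,T} → {A,C,T} (+1)
site 1, node ADSU: ADU={A,C,T} ∩ S={T} → {T} (+0)
site 1, node QY: Q={G} ∪ Y={T} → {G,T} (+1)
site 1, node ADQSUY: ADSU={T} ∩ QY={G,T} → {T} (+0)
site 1, node ADFQSUY: ADQSUY={T} ∪ F={A} → {A,T} (+1)
site 2, node DU: D={T} ∩ U={T} → {T} (+0)
site 2, node ADU: A={A} ∪ DU={T} → {A,T} (+1)
site 2, node ADSU: ADU={A,T} ∪ S={C} → {A,C,T} (+1)
site 2, node QY: Q={G} ∪ Y={T} → {G,T} (+1)
site 2, node ADQSUY: ADSU={A,C,T} ∩ QY={G,T} → {T} (+0)
site 2, node ADFQSUY: ADQSUY={T} ∪ F={A} → {A,T} (+1)
per-site changes: [3, 4, 4]; total = 11

A,C,T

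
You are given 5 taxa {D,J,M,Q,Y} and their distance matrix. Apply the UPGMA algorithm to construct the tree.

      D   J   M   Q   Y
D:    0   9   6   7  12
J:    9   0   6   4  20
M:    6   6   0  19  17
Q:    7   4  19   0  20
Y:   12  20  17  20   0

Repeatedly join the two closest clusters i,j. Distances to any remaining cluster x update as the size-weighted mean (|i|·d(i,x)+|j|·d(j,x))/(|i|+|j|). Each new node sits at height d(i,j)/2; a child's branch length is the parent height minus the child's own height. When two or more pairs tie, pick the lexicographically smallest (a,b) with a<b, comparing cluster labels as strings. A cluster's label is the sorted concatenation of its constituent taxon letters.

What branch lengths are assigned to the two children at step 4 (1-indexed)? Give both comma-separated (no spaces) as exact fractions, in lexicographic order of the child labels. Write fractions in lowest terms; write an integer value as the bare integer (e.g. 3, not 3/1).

7/2,69/8

1. join J+Q (d=4) ⇒ JQ; edges |J|=2, |Q|=2
  updated: d(D,JQ)=8, d(JQ,M)=25/2, d(JQ,Y)=20
2. join D+M (d=6) ⇒ DM; edges |D|=3, |M|=3
  updated: d(DM,JQ)=41/4, d(DM,Y)=29/2
3. join DM+JQ (d=41/4) ⇒ DJMQ; edges |DM|=17/8, |JQ|=25/8
  updated: d(DJMQ,Y)=69/4
4. join DJMQ+Y (d=69/4) ⇒ DJMQY; edges |DJMQ|=7/2, |Y|=69/8
final tree: (((D:3,M:3):17/8,(J:2,Q:2):25/8):7/2,Y:69/8)
total length: 219/8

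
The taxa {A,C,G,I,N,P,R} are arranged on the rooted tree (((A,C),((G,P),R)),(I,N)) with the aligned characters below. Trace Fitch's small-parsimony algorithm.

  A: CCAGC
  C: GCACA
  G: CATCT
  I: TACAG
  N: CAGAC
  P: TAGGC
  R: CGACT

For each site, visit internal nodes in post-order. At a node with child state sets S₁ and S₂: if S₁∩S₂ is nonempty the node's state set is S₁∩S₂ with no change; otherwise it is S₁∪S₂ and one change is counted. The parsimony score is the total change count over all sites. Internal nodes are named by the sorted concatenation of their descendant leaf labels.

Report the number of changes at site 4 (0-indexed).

AC@0: {C} ∪ {G} = {C,G} (union, +1)
GP@0: {C} ∪ {T} = {C,T} (union, +1)
GPR@0: {C,T} ∩ {C} = {C} (intersection, +0)
ACGPR@0: {C,G} ∩ {C} = {C} (intersection, +0)
IN@0: {T} ∪ {C} = {C,T} (union, +1)
ACGINPR@0: {C} ∩ {C,T} = {C} (intersection, +0)
AC@1: {C} ∩ {C} = {C} (intersection, +0)
GP@1: {A} ∩ {A} = {A} (intersection, +0)
GPR@1: {A} ∪ {G} = {A,G} (union, +1)
ACGPR@1: {C} ∪ {A,G} = {A,C,G} (union, +1)
IN@1: {A} ∩ {A} = {A} (intersection, +0)
ACGINPR@1: {A,C,G} ∩ {A} = {A} (intersection, +0)
AC@2: {A} ∩ {A} = {A} (intersection, +0)
GP@2: {T} ∪ {G} = {G,T} (union, +1)
GPR@2: {G,T} ∪ {A} = {A,G,T} (union, +1)
ACGPR@2: {A} ∩ {A,G,T} = {A} (intersection, +0)
IN@2: {C} ∪ {G} = {C,G} (union, +1)
ACGINPR@2: {A} ∪ {C,G} = {A,C,G} (union, +1)
AC@3: {G} ∪ {C} = {C,G} (union, +1)
GP@3: {C} ∪ {G} = {C,G} (union, +1)
GPR@3: {C,G} ∩ {C} = {C} (intersection, +0)
ACGPR@3: {C,G} ∩ {C} = {C} (intersection, +0)
IN@3: {A} ∩ {A} = {A} (intersection, +0)
ACGINPR@3: {C} ∪ {A} = {A,C} (union, +1)
AC@4: {C} ∪ {A} = {A,C} (union, +1)
GP@4: {T} ∪ {C} = {C,T} (union, +1)
GPR@4: {C,T} ∩ {T} = {T} (intersection, +0)
ACGPR@4: {A,C} ∪ {T} = {A,C,T} (union, +1)
IN@4: {G} ∪ {C} = {C,G} (union, +1)
ACGINPR@4: {A,C,T} ∩ {C,G} = {C} (intersection, +0)
per-site changes: [3, 2, 4, 3, 4]; total = 16

4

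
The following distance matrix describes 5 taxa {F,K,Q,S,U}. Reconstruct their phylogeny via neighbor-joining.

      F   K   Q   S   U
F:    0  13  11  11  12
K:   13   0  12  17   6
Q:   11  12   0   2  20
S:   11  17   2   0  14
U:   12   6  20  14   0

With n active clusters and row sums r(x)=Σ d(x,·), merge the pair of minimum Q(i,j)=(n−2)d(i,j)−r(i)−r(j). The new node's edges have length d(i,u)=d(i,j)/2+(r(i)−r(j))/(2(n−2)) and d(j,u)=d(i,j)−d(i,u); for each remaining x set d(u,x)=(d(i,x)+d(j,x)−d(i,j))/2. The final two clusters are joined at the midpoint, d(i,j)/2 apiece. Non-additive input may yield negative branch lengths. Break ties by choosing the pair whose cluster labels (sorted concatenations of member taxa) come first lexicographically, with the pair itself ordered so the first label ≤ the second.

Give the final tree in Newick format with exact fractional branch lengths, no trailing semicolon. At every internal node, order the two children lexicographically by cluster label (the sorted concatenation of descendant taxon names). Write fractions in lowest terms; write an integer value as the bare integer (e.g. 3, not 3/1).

(((F:31/8,(Q:7/6,S:5/6):49/8):45/8,K:21/8):27/16,U:27/16)

iteration 1: select Q,S (d=2, Q=-83); attach at lengths (7/6, 5/6); label the merged cluster QS
  updated: d(F,QS)=10, d(K,QS)=27/2, d(QS,U)=16
iteration 2: select F,QS (d=10, Q=-109/2); attach at lengths (31/8, 49/8); label the merged cluster FQS
  updated: d(FQS,K)=33/4, d(FQS,U)=9
iteration 3: select FQS,K (d=33/4, Q=-93/4); attach at lengths (45/8, 21/8); label the merged cluster FKQS
  updated: d(FKQS,U)=27/8
iteration 4: select FKQS,U (d=27/8); attach at lengths (27/16, 27/16); label the merged cluster FKQSU
final tree: (((F:31/8,(Q:7/6,S:5/6):49/8):45/8,K:21/8):27/16,U:27/16)
total length: 189/8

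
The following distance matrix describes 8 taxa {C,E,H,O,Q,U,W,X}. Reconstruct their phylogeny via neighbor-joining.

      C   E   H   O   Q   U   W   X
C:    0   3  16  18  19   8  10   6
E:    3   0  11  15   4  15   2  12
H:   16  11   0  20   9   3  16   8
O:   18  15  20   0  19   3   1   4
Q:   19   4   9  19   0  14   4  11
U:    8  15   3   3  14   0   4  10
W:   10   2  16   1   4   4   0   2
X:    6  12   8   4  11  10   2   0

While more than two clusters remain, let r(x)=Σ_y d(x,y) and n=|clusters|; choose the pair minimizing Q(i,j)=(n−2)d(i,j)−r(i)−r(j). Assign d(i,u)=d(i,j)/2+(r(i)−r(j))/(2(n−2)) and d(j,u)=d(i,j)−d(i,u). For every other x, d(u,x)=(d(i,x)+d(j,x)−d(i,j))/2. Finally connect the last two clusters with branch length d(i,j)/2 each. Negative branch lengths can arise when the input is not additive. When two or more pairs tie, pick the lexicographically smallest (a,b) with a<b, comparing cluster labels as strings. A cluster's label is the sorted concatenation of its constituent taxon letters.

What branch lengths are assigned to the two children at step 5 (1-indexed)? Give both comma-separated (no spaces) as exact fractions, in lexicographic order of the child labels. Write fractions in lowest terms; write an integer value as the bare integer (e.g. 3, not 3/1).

135/32,185/32

iteration 1: select C,E (d=3, Q=-124); attach at lengths (3, 0); label the merged cluster CE
  updated: d(CE,H)=12, d(CE,O)=15, d(CE,Q)=10, d(CE,U)=10, d(CE,W)=9/2, d(CE,X)=15/2
iteration 2: select H,U (d=3, Q=-97); attach at lengths (39/10, -9/10); label the merged cluster HU
  updated: d(CE,HU)=19/2, d(HU,O)=10, d(HU,Q)=10, d(HU,W)=17/2, d(HU,X)=15/2
iteration 3: select O,W (d=1, Q=-65); attach at lengths (33/8, -25/8); label the merged cluster OW
  updated: d(CE,OW)=37/4, d(HU,OW)=35/4, d(OW,Q)=11, d(OW,X)=5/2
iteration 4: select OW,X (d=5/2, Q=-105/2); attach at lengths (7/4, 3/4); label the merged cluster OWX
  updated: d(CE,OWX)=57/8, d(HU,OWX)=55/8, d(OWX,Q)=39/4
iteration 5: select CE,Q (d=10, Q=-291/8); attach at lengths (135/32, 185/32); label the merged cluster CEQ
  updated: d(CEQ,HU)=19/4, d(CEQ,OWX)=55/16
iteration 6: select CEQ,HU (d=19/4, Q=-241/16); attach at lengths (21/32, 131/32); label the merged cluster CEHQU
  updated: d(CEHQU,OWX)=89/32
iteration 7: select CEHQU,OWX (d=89/32); attach at lengths (89/64, 89/64); label the merged cluster CEHOQUWX
final tree: ((((C:3,E:0):135/32,Q:185/32):21/32,(H:39/10,U:-9/10):131/32):89/64,((O:33/8,W:-25/8):7/4,X:3/4):89/64)
total length: 865/32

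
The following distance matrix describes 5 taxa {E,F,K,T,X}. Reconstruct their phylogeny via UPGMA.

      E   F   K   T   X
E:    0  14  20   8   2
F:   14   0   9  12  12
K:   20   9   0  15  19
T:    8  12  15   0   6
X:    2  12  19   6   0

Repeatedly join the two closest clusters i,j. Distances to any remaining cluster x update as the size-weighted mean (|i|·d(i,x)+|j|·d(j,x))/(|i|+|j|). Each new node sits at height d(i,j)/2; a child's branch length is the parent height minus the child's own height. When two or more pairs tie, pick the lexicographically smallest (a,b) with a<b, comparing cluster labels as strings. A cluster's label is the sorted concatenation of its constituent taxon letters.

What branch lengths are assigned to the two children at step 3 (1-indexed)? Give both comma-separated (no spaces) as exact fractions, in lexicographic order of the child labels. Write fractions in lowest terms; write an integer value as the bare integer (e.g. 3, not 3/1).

step 1: merge (E,X) at d=2; branch lengths E→1, X→1; new cluster EX
  updated: d(EX,F)=13, d(EX,K)=39/2, d(EX,T)=7
step 2: merge (EX,T) at d=7; branch lengths EX→5/2, T→7/2; new cluster ETX
  updated: d(ETX,F)=38/3, d(ETX,K)=18
step 3: merge (F,K) at d=9; branch lengths F→9/2, K→9/2; new cluster FK
  updated: d(ETX,FK)=46/3
step 4: merge (ETX,FK) at d=46/3; branch lengths ETX→25/6, FK→19/6; new cluster EFKTX
final tree: (((E:1,X:1):5/2,T:7/2):25/6,(F:9/2,K:9/2):19/6)
total length: 73/3

9/2,9/2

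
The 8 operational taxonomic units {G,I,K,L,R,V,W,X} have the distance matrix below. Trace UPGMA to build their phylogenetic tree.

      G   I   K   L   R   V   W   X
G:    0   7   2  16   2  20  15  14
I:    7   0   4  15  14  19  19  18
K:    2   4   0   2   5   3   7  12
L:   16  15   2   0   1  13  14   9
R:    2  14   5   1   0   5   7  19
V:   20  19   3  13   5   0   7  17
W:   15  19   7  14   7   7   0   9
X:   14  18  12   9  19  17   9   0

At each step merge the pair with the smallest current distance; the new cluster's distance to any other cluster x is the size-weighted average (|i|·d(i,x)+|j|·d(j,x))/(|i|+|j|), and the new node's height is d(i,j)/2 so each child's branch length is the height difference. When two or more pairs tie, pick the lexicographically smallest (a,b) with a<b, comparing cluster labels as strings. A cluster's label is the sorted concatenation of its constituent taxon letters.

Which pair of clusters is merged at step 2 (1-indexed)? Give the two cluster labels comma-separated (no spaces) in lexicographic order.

G,K

1. join L+R (d=1) ⇒ LR; edges |L|=1/2, |R|=1/2
  updated: d(G,LR)=9, d(I,LR)=29/2, d(K,LR)=7/2, d(LR,V)=9, d(LR,W)=21/2, d(LR,X)=14
2. join G+K (d=2) ⇒ GK; edges |G|=1, |K|=1
  updated: d(GK,I)=11/2, d(GK,LR)=25/4, d(GK,V)=23/2, d(GK,W)=11, d(GK,X)=13
3. join GK+I (d=11/2) ⇒ GIK; edges |GK|=7/4, |I|=11/4
  updated: d(GIK,LR)=9, d(GIK,V)=14, d(GIK,W)=41/3, d(GIK,X)=44/3
4. join V+W (d=7) ⇒ VW; edges |V|=7/2, |W|=7/2
  updated: d(GIK,VW)=83/6, d(LR,VW)=39/4, d(VW,X)=13
5. join GIK+LR (d=9) ⇒ GIKLR; edges |GIK|=7/4, |LR|=4
  updated: d(GIKLR,VW)=61/5, d(GIKLR,X)=72/5
6. join GIKLR+VW (d=61/5) ⇒ GIKLRVW; edges |GIKLR|=8/5, |VW|=13/5
  updated: d(GIKLRVW,X)=14
7. join GIKLRVW+X (d=14) ⇒ GIKLRVWX; edges |GIKLRVW|=9/10, |X|=7
final tree: (((((G:1,K:1):7/4,I:11/4):7/4,(L:1/2,R:1/2):4):8/5,(V:7/2,W:7/2):13/5):9/10,X:7)
total length: 647/20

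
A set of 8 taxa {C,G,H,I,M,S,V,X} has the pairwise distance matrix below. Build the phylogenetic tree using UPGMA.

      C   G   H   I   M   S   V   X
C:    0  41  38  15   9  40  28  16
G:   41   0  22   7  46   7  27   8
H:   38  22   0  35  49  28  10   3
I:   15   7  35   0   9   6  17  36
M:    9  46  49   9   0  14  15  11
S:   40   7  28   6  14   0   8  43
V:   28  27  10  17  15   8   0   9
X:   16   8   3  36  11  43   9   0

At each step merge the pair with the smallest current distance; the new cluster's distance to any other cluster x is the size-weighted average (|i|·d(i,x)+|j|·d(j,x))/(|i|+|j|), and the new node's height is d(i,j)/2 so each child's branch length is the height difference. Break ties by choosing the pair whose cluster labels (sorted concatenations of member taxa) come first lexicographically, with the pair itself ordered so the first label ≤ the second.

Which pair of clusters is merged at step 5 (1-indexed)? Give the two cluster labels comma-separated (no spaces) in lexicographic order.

HX,V

iteration 1: select H,X (d=3); attach at lengths (3/2, 3/2); label the merged cluster HX
  updated: d(C,HX)=27, d(G,HX)=15, d(HX,I)=71/2, d(HX,M)=30, d(HX,S)=71/2, d(HX,V)=19/2
iteration 2: select I,S (d=6); attach at lengths (3, 3); label the merged cluster IS
  updated: d(C,IS)=55/2, d(G,IS)=7, d(HX,IS)=71/2, d(IS,M)=23/2, d(IS,V)=25/2
iteration 3: select G,IS (d=7); attach at lengths (7/2, 1/2); label the merged cluster GIS
  updated: d(C,GIS)=32, d(GIS,HX)=86/3, d(GIS,M)=23, d(GIS,V)=52/3
iteration 4: select C,M (d=9); attach at lengths (9/2, 9/2); label the merged cluster CM
  updated: d(CM,GIS)=55/2, d(CM,HX)=57/2, d(CM,V)=43/2
iteration 5: select HX,V (d=19/2); attach at lengths (13/4, 19/4); label the merged cluster HVX
  updated: d(CM,HVX)=157/6, d(GIS,HVX)=224/9
iteration 6: select GIS,HVX (d=224/9); attach at lengths (161/18, 277/36); label the merged cluster GHISVX
  updated: d(CM,GHISVX)=161/6
iteration 7: select CM,GHISVX (d=161/6); attach at lengths (107/12, 35/36); label the merged cluster CGHIMSVX
final tree: ((C:9/2,M:9/2):107/12,((G:7/2,(I:3,S:3):1/2):161/18,((H:3/2,X:3/2):13/4,V:19/4):277/36):35/36)
total length: 2035/36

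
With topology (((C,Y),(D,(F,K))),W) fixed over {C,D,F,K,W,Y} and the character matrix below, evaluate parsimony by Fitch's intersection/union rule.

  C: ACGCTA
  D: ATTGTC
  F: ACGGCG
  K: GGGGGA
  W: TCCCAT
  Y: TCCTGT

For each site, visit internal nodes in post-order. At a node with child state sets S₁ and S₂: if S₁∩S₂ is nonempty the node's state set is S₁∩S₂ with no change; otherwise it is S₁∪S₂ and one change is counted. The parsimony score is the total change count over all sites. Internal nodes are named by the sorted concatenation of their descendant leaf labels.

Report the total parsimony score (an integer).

site 0, node CY: C={A} ∪ Y={T} → {A,T} (+1)
site 0, node FK: F={A} ∪ K={G} → {A,G} (+1)
site 0, node DFK: D={A} ∩ FK={A,G} → {A} (+0)
site 0, node CDFKY: CY={A,T} ∩ DFK={A} → {A} (+0)
site 0, node CDFKWY: CDFKY={A} ∪ W={T} → {A,T} (+1)
site 1, node CY: C={C} ∩ Y={C} → {C} (+0)
site 1, node FK: F={C} ∪ K={G} → {C,G} (+1)
site 1, node DFK: D={T} ∪ FK={C,G} → {C,G,T} (+1)
site 1, node CDFKY: CY={C} ∩ DFK={C,G,T} → {C} (+0)
site 1, node CDFKWY: CDFKY={C} ∩ W={C} → {C} (+0)
site 2, node CY: C={G} ∪ Y={C} → {C,G} (+1)
site 2, node FK: F={G} ∩ K={G} → {G} (+0)
site 2, node DFK: D={T} ∪ FK={G} → {G,T} (+1)
site 2, node CDFKY: CY={C,G} ∩ DFK={G,T} → {G} (+0)
site 2, node CDFKWY: CDFKY={G} ∪ W={C} → {C,G} (+1)
site 3, node CY: C={C} ∪ Y={T} → {C,T} (+1)
site 3, node FK: F={G} ∩ K={G} → {G} (+0)
site 3, node DFK: D={G} ∩ FK={G} → {G} (+0)
site 3, node CDFKY: CY={C,T} ∪ DFK={G} → {C,G,T} (+1)
site 3, node CDFKWY: CDFKY={C,G,T} ∩ W={C} → {C} (+0)
site 4, node CY: C={T} ∪ Y={G} → {G,T} (+1)
site 4, node FK: F={C} ∪ K={G} → {C,G} (+1)
site 4, node DFK: D={T} ∪ FK={C,G} → {C,G,T} (+1)
site 4, node CDFKY: CY={G,T} ∩ DFK={C,G,T} → {G,T} (+0)
site 4, node CDFKWY: CDFKY={G,T} ∪ W={A} → {A,G,T} (+1)
site 5, node CY: C={A} ∪ Y={T} → {A,T} (+1)
site 5, node FK: F={G} ∪ K={A} → {A,G} (+1)
site 5, node DFK: D={C} ∪ FK={A,G} → {A,C,G} (+1)
site 5, node CDFKY: CY={A,T} ∩ DFK={A,C,G} → {A} (+0)
site 5, node CDFKWY: CDFKY={A} ∪ W={T} → {A,T} (+1)
per-site changes: [3, 2, 3, 2, 4, 4]; total = 18

18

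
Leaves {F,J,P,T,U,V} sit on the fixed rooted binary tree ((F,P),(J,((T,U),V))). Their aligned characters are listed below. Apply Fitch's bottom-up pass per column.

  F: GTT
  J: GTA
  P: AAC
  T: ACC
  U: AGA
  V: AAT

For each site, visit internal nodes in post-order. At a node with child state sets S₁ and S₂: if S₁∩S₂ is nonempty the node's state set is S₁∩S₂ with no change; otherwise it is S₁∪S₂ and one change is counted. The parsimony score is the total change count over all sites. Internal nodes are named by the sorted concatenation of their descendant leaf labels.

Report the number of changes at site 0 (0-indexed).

2

FP@0: {G} ∪ {A} = {A,G} (union, +1)
TU@0: {A} ∩ {A} = {A} (intersection, +0)
TUV@0: {A} ∩ {A} = {A} (intersection, +0)
JTUV@0: {G} ∪ {A} = {A,G} (union, +1)
FJPTUV@0: {A,G} ∩ {A,G} = {A,G} (intersection, +0)
FP@1: {T} ∪ {A} = {A,T} (union, +1)
TU@1: {C} ∪ {G} = {C,G} (union, +1)
TUV@1: {C,G} ∪ {A} = {A,C,G} (union, +1)
JTUV@1: {T} ∪ {A,C,G} = {A,C,G,T} (union, +1)
FJPTUV@1: {A,T} ∩ {A,C,G,T} = {A,T} (intersection, +0)
FP@2: {T} ∪ {C} = {C,T} (union, +1)
TU@2: {C} ∪ {A} = {A,C} (union, +1)
TUV@2: {A,C} ∪ {T} = {A,C,T} (union, +1)
JTUV@2: {A} ∩ {A,C,T} = {A} (intersection, +0)
FJPTUV@2: {C,T} ∪ {A} = {A,C,T} (union, +1)
per-site changes: [2, 4, 4]; total = 10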